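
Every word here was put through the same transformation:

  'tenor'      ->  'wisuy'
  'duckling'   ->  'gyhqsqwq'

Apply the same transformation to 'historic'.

In tenor: t→w is +3, e→i is +4, n→s is +5, o→u is +6 — the shift increases by 1 each position. Each letter shifts forward by (position + 3), i.e. 3, 4, 5, … — the shift grows by one for each successive letter.
For historic: h+3=k, i+4=m, s+5=x, t+6=z, o+7=v, r+8=z, i+9=r, c+10=m.

kmxzvzrm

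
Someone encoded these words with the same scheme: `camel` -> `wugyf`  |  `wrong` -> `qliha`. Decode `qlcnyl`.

writer

Compare letters: c→w is +20, a→u is +20, m→g is +20 — a constant shift. It's a constant shift of +20 (ROT20).
Decoding qlcnyl: q−20=w, l−20=r, c−20=i, n−20=t, y−20=e, l−20=r.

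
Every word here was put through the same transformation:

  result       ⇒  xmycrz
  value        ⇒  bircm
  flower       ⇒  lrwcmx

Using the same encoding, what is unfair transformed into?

ctliqx

Two shifts are in play — +8 for a/e/i/o/u, +6 for every other letter.
On unfair: u(vowel)+8=c, n(cons)+6=t, f(cons)+6=l, a(vowel)+8=i, i(vowel)+8=q, r(cons)+6=x.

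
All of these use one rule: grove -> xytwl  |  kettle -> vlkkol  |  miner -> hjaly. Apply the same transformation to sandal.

g(6)→x(23) and r(17)→y(24) fit y≡19x+13 (mod 26); the inverse of 19 mod 26 is 11. Treating letters as 0–25, the rule is x ↦ 19x + 13 (mod 26).
Applying it to sandal: s(18)→19·18+13≡17=r; a(0)→19·0+13≡13=n; n(13)→19·13+13≡0=a; d(3)→19·3+13≡18=s; a(0)→19·0+13≡13=n; l(11)→19·11+13≡14=o (all mod 26).

rnasno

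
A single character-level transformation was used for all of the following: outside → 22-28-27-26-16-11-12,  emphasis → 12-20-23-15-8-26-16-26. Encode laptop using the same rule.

Letters become their 1-based position plus 7 (so a→8, b→9, …).
For laptop: l=12→19, a=1→8, p=16→23, t=20→27, o=15→22, p=16→23.

19-8-23-27-22-23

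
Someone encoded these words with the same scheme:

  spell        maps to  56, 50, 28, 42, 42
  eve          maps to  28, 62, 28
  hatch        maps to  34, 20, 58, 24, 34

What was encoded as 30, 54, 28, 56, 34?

s(#19)→56 and p(#16)→50: differences scale by 2, so n = 2·pos + 18. The formula is n = 2×(alphabet index, a=1) + 18.
Undoing it on 30, 54, 28, 56, 34: 30→(30−18)÷2=6=f, 54→(54−18)÷2=18=r, 28→(28−18)÷2=5=e, 56→(56−18)÷2=19=s, 34→(34−18)÷2=8=h.

fresh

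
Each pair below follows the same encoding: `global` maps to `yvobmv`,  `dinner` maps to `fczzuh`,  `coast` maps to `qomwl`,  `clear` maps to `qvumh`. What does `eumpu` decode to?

This is an affine cipher: with a=0,…,z=25, each position x becomes (15x+12) mod 26.
Undoing it on eumpu: e(4)→7·(4−12)≡22=w; u(20)→7·(20−12)≡4=e; m(12)→7·(12−12)≡0=a; p(15)→7·(15−12)≡21=v; u(20)→7·(20−12)≡4=e (all mod 26).

weave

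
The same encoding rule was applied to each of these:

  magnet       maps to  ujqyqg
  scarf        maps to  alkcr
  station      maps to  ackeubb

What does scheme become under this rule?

In magnet: m→u is +8, a→j is +9, g→q is +10, n→y is +11 — the shift increases by 1 each position. Each letter shifts forward by (position + 8), i.e. 8, 9, 10, … — the shift grows by one for each successive letter.
Applying it to scheme: s+8=a, c+9=l, h+10=r, e+11=p, m+12=y, e+13=r.

alrpyr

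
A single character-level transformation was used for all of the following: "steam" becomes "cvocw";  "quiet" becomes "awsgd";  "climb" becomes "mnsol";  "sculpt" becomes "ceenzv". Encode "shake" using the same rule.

cjkmo

It's a Vigenère-style cipher with numeric key [10,2]: position i shifts by key[i mod 2].
Applying it to shake: s+10=c, h+2=j, a+10=k, k+2=m, e+10=o.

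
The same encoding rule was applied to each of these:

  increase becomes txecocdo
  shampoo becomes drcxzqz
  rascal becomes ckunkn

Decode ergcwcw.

thermal

Shifts by position in increase: pos 0: i→t (+11), pos 1: n→x (+10), pos 2: c→e (+2), pos 3: r→c (+11), pos 4: e→o (+10), pos 5: a→c (+2) — repeating every 3. It's a Vigenère-style cipher with numeric key [11,10,2]: position i shifts by key[i mod 3].
Decoding ergcwcw: e−11=t, r−10=h, g−2=e, c−11=r, w−10=m, c−2=a, w−11=l.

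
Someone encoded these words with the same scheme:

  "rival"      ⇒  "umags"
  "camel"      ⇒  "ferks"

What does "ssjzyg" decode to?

poetry

Letter i (0-indexed) is shifted by i+3, so successive shifts are 3, 4, 5, ….
Undoing it on ssjzyg: s−3=p, s−4=o, j−5=e, z−6=t, y−7=r, g−8=y.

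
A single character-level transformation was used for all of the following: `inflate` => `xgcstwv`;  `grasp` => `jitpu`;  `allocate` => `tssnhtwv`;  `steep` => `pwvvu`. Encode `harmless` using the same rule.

qtizsvpp

This is an affine cipher: with a=0,…,z=25, each position x becomes (7x+19) mod 26.
For harmless: h(7)→7·7+19≡16=q; a(0)→7·0+19≡19=t; r(17)→7·17+19≡8=i; m(12)→7·12+19≡25=z; l(11)→7·11+19≡18=s; e(4)→7·4+19≡21=v; s(18)→7·18+19≡15=p; s(18)→7·18+19≡15=p (all mod 26).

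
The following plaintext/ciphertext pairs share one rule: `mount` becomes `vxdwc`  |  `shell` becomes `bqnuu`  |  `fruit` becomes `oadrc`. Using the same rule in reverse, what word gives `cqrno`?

thief

Compare letters: m→v is +9, o→x is +9, u→d is +9 — a constant shift. It's a constant shift of +9 (ROT9).
Decoding cqrno: c−9=t, q−9=h, r−9=i, n−9=e, o−9=f.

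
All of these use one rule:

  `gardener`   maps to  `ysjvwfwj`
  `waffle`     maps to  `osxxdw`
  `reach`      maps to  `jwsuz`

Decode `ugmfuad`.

Compare letters: g→y is +18, a→s is +18, r→j is +18 — a constant shift. Each letter is shifted forward by 18 in the alphabet (a Caesar shift of +18).
Decoding ugmfuad: u−18=c, g−18=o, m−18=u, f−18=n, u−18=c, a−18=i, d−18=l.

council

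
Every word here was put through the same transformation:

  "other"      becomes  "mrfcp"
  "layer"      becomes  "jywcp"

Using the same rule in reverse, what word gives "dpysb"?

fraud

Compare letters: o→m is +24, t→r is +24, h→f is +24 — a constant shift. Each letter is shifted forward by 24 in the alphabet (a Caesar shift of +24).
Reversing it on dpysb: d−24=f, p−24=r, y−24=a, s−24=u, b−24=d.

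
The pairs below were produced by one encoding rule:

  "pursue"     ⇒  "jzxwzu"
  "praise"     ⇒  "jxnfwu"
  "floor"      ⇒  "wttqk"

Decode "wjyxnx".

sister

The output letters match the input read backwards, each shifted +5: pursue reversed is eusrup. Read the word backwards and shift each letter +5.
Decoding wjyxnx: shift back: w−5=r, j−5=e, y−5=t, x−5=s, n−5=i, x−5=s → retsis; then reverse → sister.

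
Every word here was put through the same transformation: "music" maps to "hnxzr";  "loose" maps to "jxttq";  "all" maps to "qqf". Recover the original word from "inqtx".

The output letters match the input read backwards, each shifted +5: music reversed is cisum. Read the word backwards and shift each letter +5.
Undoing it on inqtx: shift back: i−5=d, n−5=i, q−5=l, t−5=o, x−5=s → dilos; then reverse → solid.

solid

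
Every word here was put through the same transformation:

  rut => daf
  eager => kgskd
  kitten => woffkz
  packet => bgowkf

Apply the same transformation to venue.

hkzak

Vowels shift forward by 6 and consonants shift forward by 12.
On venue: v(cons)+12=h, e(vowel)+6=k, n(cons)+12=z, u(vowel)+6=a, e(vowel)+6=k.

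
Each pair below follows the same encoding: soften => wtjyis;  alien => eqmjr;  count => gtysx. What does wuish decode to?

Shifts by position in soften: pos 0: s→w (+4), pos 1: o→t (+5), pos 2: f→j (+4), pos 3: t→y (+5) — repeating every 2. A repeating key of period 2 is used — shifts +4, +5 over and over.
Reversing it on wuish: w−4=s, u−5=p, i−4=e, s−5=n, h−4=d.

spend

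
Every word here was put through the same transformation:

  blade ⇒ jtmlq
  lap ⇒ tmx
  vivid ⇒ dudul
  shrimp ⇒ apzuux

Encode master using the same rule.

umabqz

The shift depends on letter class: consonant b→j is +8, but vowel a→m is +12. Vowels shift forward by 12 and consonants shift forward by 8.
For master: m(cons)+8=u, a(vowel)+12=m, s(cons)+8=a, t(cons)+8=b, e(vowel)+12=q, r(cons)+8=z.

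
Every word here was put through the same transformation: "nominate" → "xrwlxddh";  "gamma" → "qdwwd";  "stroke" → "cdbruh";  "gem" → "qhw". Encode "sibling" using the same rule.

cllvlxq

The shift depends on letter class: consonant n→x is +10, but vowel o→r is +3. The rule splits by letter class: vowels +3, consonants +10.
On sibling: s(cons)+10=c, i(vowel)+3=l, b(cons)+10=l, l(cons)+10=v, i(vowel)+3=l, n(cons)+10=x, g(cons)+10=q.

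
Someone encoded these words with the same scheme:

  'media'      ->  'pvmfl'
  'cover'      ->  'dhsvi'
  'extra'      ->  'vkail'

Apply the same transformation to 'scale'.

m(12)→p(15) and e(4)→v(21) fit y≡9x+11 (mod 26); the inverse of 9 mod 26 is 3. Treating letters as 0–25, the rule is x ↦ 9x + 11 (mod 26).
On scale: s(18)→9·18+11≡17=r; c(2)→9·2+11≡3=d; a(0)→9·0+11≡11=l; l(11)→9·11+11≡6=g; e(4)→9·4+11≡21=v (all mod 26).

rdlgv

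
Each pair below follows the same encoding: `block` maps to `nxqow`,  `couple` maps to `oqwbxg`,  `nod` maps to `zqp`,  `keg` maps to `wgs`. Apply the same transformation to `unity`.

Vowels shift forward by 2 and consonants shift forward by 12.
Applying it to unity: u(vowel)+2=w, n(cons)+12=z, i(vowel)+2=k, t(cons)+12=f, y(cons)+12=k.

wzkfk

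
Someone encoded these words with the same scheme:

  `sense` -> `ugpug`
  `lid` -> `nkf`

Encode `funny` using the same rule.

hwppa

Compare letters: s→u is +2, e→g is +2, n→p is +2 — a constant shift. Every letter moves 2 places later in the alphabet, wrapping around z→a.
Applying it to funny: f+2=h, u+2=w, n+2=p, n+2=p, y+2=a.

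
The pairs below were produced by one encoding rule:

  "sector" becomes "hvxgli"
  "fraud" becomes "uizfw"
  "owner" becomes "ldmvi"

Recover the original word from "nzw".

mad

Each letter is replaced by its mirror in the alphabet: a↔z, b↔y, c↔x, and so on (the Atbash cipher).
Decoding nzw: n↔m, z↔a, w↔d.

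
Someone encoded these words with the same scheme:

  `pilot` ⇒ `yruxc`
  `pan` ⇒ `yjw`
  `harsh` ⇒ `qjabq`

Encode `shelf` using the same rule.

Compare letters: p→y is +9, i→r is +9, l→u is +9 — a constant shift. Each letter is shifted forward by 9 in the alphabet (a Caesar shift of +9).
On shelf: s+9=b, h+9=q, e+9=n, l+9=u, f+9=o.

bqnuo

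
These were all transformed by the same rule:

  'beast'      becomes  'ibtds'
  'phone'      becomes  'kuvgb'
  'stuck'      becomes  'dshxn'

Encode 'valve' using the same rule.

wtcwb

b(1)→i(8) and e(4)→b(1) fit y≡15x+19 (mod 26); the inverse of 15 mod 26 is 7. Treating letters as 0–25, the rule is x ↦ 15x + 19 (mod 26).
For valve: v(21)→15·21+19≡22=w; a(0)→15·0+19≡19=t; l(11)→15·11+19≡2=c; v(21)→15·21+19≡22=w; e(4)→15·4+19≡1=b (all mod 26).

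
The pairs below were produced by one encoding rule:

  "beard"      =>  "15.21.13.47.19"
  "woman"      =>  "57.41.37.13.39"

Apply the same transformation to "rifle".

The formula is n = 2×(alphabet index, a=1) + 11.
Applying it to rifle: r=18→47, i=9→29, f=6→23, l=12→35, e=5→21.

47.29.23.35.21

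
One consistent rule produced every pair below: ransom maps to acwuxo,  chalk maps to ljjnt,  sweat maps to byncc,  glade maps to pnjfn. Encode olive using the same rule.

xnrxn

The shifts repeat in a cycle of length 2: positions 0,1,… shift by +9, +2, then the pattern repeats.
Applying it to olive: o+9=x, l+2=n, i+9=r, v+2=x, e+9=n.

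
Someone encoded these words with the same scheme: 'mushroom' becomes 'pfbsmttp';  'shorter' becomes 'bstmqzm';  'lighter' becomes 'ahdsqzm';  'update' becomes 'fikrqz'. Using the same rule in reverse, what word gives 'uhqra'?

vital

m(12)→p(15) and u(20)→f(5) fit y≡15x+17 (mod 26); the inverse of 15 mod 26 is 7. Treating letters as 0–25, the rule is x ↦ 15x + 17 (mod 26).
Decoding uhqra: u(20)→7·(20−17)≡21=v; h(7)→7·(7−17)≡8=i; q(16)→7·(16−17)≡19=t; r(17)→7·(17−17)≡0=a; a(0)→7·(0−17)≡11=l (all mod 26).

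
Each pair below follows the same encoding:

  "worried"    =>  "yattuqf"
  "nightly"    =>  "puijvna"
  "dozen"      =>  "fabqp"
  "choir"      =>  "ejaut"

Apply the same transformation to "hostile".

jauvunq

The shift depends on letter class: consonant w→y is +2, but vowel o→a is +12. The rule splits by letter class: vowels +12, consonants +2.
Applying it to hostile: h(cons)+2=j, o(vowel)+12=a, s(cons)+2=u, t(cons)+2=v, i(vowel)+12=u, l(cons)+2=n, e(vowel)+12=q.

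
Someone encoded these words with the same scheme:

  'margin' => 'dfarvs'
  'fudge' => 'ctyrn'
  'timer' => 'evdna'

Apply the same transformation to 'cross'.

jahpp

m(12)→d(3) and a(0)→f(5) fit y≡15x+5 (mod 26); the inverse of 15 mod 26 is 7. Treating letters as 0–25, the rule is x ↦ 15x + 5 (mod 26).
For cross: c(2)→15·2+5≡9=j; r(17)→15·17+5≡0=a; o(14)→15·14+5≡7=h; s(18)→15·18+5≡15=p; s(18)→15·18+5≡15=p (all mod 26).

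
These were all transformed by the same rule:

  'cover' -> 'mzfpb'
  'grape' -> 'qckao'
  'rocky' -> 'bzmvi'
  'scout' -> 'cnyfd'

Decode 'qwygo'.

glove

Shifts by position in cover: pos 0: c→m (+10), pos 1: o→z (+11), pos 2: v→f (+10), pos 3: e→p (+11) — repeating every 2. A repeating key of period 2 is used — shifts +10, +11 over and over.
Reversing it on qwygo: q−10=g, w−11=l, y−10=o, g−11=v, o−10=e.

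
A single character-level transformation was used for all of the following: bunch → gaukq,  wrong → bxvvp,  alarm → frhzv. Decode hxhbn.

The shift increases by 1 at each position, starting from +5: 5, 6, 7, ….
Reversing it on hxhbn: h−5=c, x−6=r, h−7=a, b−8=t, n−9=e.

crate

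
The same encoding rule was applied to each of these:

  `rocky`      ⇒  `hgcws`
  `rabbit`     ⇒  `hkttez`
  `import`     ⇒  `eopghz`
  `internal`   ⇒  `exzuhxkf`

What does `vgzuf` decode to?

hotel

Each letter's alphabet position (a=0..z=25) is mapped through 9·x+10 mod 26 — an affine cipher.
Undoing it on vgzuf: v(21)→3·(21−10)≡7=h; g(6)→3·(6−10)≡14=o; z(25)→3·(25−10)≡19=t; u(20)→3·(20−10)≡4=e; f(5)→3·(5−10)≡11=l (all mod 26).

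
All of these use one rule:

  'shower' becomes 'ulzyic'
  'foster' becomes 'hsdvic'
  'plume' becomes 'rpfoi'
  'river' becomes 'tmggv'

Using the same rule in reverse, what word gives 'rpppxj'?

It's a Vigenère-style cipher with numeric key [2,4,11]: position i shifts by key[i mod 3].
Decoding rpppxj: r−2=p, p−4=l, p−11=e, p−2=n, x−4=t, j−11=y.

plenty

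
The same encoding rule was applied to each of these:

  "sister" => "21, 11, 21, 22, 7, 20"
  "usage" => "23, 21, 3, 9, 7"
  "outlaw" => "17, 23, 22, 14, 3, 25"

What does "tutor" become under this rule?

Letters become their 1-based position plus 2 (so a→3, b→4, …).
Applying it to tutor: t=20→22, u=21→23, t=20→22, o=15→17, r=18→20.

22, 23, 22, 17, 20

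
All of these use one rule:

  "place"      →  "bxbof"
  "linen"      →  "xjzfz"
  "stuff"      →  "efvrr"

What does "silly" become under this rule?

The shift depends on letter class: consonant p→b is +12, but vowel a→b is +1. The rule splits by letter class: vowels +1, consonants +12.
Applying it to silly: s(cons)+12=e, i(vowel)+1=j, l(cons)+12=x, l(cons)+12=x, y(cons)+12=k.

ejxxk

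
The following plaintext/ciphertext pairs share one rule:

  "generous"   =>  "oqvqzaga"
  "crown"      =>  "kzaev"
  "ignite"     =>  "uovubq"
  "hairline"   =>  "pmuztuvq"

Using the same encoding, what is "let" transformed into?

tqb

Vowels shift forward by 12 and consonants shift forward by 8.
Applying it to let: l(cons)+8=t, e(vowel)+12=q, t(cons)+8=b.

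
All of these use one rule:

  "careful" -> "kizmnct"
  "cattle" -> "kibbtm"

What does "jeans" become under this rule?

Compare letters: c→k is +8, a→i is +8, r→z is +8 — a constant shift. Every letter moves 8 places later in the alphabet, wrapping around z→a.
For jeans: j+8=r, e+8=m, a+8=i, n+8=v, s+8=a.

rmiva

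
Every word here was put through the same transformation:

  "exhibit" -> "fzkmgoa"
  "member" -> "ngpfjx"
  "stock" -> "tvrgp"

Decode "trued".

spray

In exhibit: e→f is +1, x→z is +2, h→k is +3, i→m is +4 — the shift increases by 1 each position. Each letter shifts forward by (position + 1), i.e. 1, 2, 3, … — the shift grows by one for each successive letter.
Decoding trued: t−1=s, r−2=p, u−3=r, e−4=a, d−5=y.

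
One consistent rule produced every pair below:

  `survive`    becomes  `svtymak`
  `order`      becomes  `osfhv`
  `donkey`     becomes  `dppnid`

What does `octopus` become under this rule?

In survive: s→s is +0, u→v is +1, r→t is +2, v→y is +3 — the shift increases by 1 each position. Each letter shifts forward by its position index (0, 1, 2, …) — the shift grows by one for each successive letter.
Applying it to octopus: o+0=o, c+1=d, t+2=v, o+3=r, p+4=t, u+5=z, s+6=y.

odvrtzy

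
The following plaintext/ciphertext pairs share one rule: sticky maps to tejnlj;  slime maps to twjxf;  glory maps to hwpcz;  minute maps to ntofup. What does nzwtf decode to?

A repeating key of period 2 is used — shifts +1, +11 over and over.
Undoing it on nzwtf: n−1=m, z−11=o, w−1=v, t−11=i, f−1=e.

movie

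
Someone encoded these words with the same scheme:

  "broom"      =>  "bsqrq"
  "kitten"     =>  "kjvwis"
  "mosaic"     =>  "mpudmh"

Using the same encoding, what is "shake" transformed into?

sicni

In broom: b→b is +0, r→s is +1, o→q is +2, o→r is +3 — the shift increases by 1 each position. The shift increases by 1 at each position, starting from +0: 0, 1, 2, ….
Applying it to shake: s+0=s, h+1=i, a+2=c, k+3=n, e+4=i.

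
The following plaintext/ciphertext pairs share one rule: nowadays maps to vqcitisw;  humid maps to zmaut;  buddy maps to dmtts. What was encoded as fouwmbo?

leisure

n(13)→v(21) and o(14)→q(16) fit y≡21x+8 (mod 26); the inverse of 21 mod 26 is 5. Each letter's alphabet position (a=0..z=25) is mapped through 21·x+8 mod 26 — an affine cipher.
Undoing it on fouwmbo: f(5)→5·(5−8)≡11=l; o(14)→5·(14−8)≡4=e; u(20)→5·(20−8)≡8=i; w(22)→5·(22−8)≡18=s; m(12)→5·(12−8)≡20=u; b(1)→5·(1−8)≡17=r; o(14)→5·(14−8)≡4=e (all mod 26).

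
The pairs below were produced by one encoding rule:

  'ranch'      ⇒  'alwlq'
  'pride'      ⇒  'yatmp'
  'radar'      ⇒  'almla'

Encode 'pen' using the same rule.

ypw

The shift depends on letter class: consonant r→a is +9, but vowel a→l is +11. The rule splits by letter class: vowels +11, consonants +9.
On pen: p(cons)+9=y, e(vowel)+11=p, n(cons)+9=w.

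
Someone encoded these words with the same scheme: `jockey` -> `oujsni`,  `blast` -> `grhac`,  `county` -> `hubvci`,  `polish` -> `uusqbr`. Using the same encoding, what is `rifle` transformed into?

womtn

In jockey: j→o is +5, o→u is +6, c→j is +7, k→s is +8 — the shift increases by 1 each position. Letter i (0-indexed) is shifted by i+5, so successive shifts are 5, 6, 7, ….
For rifle: r+5=w, i+6=o, f+7=m, l+8=t, e+9=n.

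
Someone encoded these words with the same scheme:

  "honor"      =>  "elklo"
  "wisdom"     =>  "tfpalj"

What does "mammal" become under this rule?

This is a Caesar cipher with shift 23.
For mammal: m+23=j, a+23=x, m+23=j, m+23=j, a+23=x, l+23=i.

jxjjxi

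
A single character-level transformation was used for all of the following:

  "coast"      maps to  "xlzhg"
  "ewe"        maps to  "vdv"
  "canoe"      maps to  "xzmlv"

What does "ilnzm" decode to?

roman

Each pair mirrors across the alphabet (c↔x, o↔l, a↔z): positions sum to 25. This is the alphabet-reversal cipher (Atbash): a becomes z, b becomes y, etc.
Reversing it on ilnzm: i↔r, l↔o, n↔m, z↔a, m↔n.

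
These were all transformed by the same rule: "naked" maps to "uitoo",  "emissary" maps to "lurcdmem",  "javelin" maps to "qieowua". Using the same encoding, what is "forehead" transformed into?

mwaosqnr

In naked: n→u is +7, a→i is +8, k→t is +9, e→o is +10 — the shift increases by 1 each position. The shift increases by 1 at each position, starting from +7: 7, 8, 9, ….
For forehead: f+7=m, o+8=w, r+9=a, e+10=o, h+11=s, e+12=q, a+13=n, d+14=r.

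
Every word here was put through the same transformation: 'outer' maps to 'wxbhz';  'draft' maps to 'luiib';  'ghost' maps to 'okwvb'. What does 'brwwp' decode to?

Shifts by position in outer: pos 0: o→w (+8), pos 1: u→x (+3), pos 2: t→b (+8), pos 3: e→h (+3) — repeating every 2. The shifts repeat in a cycle of length 2: positions 0,1,… shift by +8, +3, then the pattern repeats.
Reversing it on brwwp: b−8=t, r−3=o, w−8=o, w−3=t, p−8=h.

tooth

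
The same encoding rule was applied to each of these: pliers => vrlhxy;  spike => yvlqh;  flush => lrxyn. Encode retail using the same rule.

xhzdlr

The shift depends on letter class: consonant p→v is +6, but vowel i→l is +3. Two shifts are in play — +3 for a/e/i/o/u, +6 for every other letter.
For retail: r(cons)+6=x, e(vowel)+3=h, t(cons)+6=z, a(vowel)+3=d, i(vowel)+3=l, l(cons)+6=r.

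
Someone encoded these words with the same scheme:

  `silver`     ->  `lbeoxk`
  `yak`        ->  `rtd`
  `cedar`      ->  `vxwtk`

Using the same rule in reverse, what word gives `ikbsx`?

This is a Caesar cipher with shift 19.
Reversing it on ikbsx: i−19=p, k−19=r, b−19=i, s−19=z, x−19=e.

prize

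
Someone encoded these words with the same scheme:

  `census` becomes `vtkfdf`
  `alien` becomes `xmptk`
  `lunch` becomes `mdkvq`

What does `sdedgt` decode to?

future

This is an affine cipher: with a=0,…,z=25, each position x becomes (25x+23) mod 26.
Reversing it on sdedgt: s(18)→25·(18−23)≡5=f; d(3)→25·(3−23)≡20=u; e(4)→25·(4−23)≡19=t; d(3)→25·(3−23)≡20=u; g(6)→25·(6−23)≡17=r; t(19)→25·(19−23)≡4=e (all mod 26).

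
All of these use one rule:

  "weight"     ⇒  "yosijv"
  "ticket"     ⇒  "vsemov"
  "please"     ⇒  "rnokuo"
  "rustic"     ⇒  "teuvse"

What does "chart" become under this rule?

Vowels shift forward by 10 and consonants shift forward by 2.
Applying it to chart: c(cons)+2=e, h(cons)+2=j, a(vowel)+10=k, r(cons)+2=t, t(cons)+2=v.

ejktv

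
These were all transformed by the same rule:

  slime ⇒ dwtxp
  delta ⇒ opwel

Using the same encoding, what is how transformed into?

szh

Every letter moves 11 places later in the alphabet, wrapping around z→a.
On how: h+11=s, o+11=z, w+11=h.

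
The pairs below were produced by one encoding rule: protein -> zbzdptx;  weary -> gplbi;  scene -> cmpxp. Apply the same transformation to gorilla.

qzbtvvl

The shift depends on letter class: consonant p→z is +10, but vowel o→z is +11. The rule splits by letter class: vowels +11, consonants +10.
On gorilla: g(cons)+10=q, o(vowel)+11=z, r(cons)+10=b, i(vowel)+11=t, l(cons)+10=v, l(cons)+10=v, a(vowel)+11=l.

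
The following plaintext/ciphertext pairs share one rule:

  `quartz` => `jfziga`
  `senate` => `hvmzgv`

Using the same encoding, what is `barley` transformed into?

Each letter is replaced by its mirror in the alphabet: a↔z, b↔y, c↔x, and so on (the Atbash cipher).
On barley: b↔y, a↔z, r↔i, l↔o, e↔v, y↔b.

yziovb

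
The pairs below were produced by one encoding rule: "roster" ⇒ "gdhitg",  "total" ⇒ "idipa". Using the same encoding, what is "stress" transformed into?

higthh

Every letter moves 15 places later in the alphabet, wrapping around z→a.
On stress: s+15=h, t+15=i, r+15=g, e+15=t, s+15=h, s+15=h.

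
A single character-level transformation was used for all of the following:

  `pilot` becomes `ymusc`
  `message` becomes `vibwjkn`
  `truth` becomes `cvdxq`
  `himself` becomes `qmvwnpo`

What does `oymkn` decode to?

Shifts by position in pilot: pos 0: p→y (+9), pos 1: i→m (+4), pos 2: l→u (+9), pos 3: o→s (+4) — repeating every 2. The shifts repeat in a cycle of length 2: positions 0,1,… shift by +9, +4, then the pattern repeats.
Decoding oymkn: o−9=f, y−4=u, m−9=d, k−4=g, n−9=e.

fudge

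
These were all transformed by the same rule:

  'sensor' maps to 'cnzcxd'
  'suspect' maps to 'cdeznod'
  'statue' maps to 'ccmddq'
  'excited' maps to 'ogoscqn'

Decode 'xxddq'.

north

Shifts by position in sensor: pos 0: s→c (+10), pos 1: e→n (+9), pos 2: n→z (+12), pos 3: s→c (+10), pos 4: o→x (+9), pos 5: r→d (+12) — repeating every 3. The shifts repeat in a cycle of length 3: positions 0,1,… shift by +10, +9, +12, then the pattern repeats.
Decoding xxddq: x−10=n, x−9=o, d−12=r, d−10=t, q−9=h.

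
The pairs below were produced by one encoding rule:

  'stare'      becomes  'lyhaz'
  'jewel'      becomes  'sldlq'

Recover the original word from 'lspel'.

The word is reversed, then every letter is shifted forward by 7.
Undoing it on lspel: shift back: l−7=e, s−7=l, p−7=i, e−7=x, l−7=e → elixe; then reverse → exile.

exile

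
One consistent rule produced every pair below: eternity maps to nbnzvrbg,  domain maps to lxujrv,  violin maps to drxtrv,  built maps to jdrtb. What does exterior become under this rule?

nfbnzrxz

The shift depends on letter class: consonant t→b is +8, but vowel e→n is +9. Two shifts are in play — +9 for a/e/i/o/u, +8 for every other letter.
On exterior: e(vowel)+9=n, x(cons)+8=f, t(cons)+8=b, e(vowel)+9=n, r(cons)+8=z, i(vowel)+9=r, o(vowel)+9=x, r(cons)+8=z.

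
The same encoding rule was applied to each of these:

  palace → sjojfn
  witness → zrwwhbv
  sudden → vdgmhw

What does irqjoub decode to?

It's a Vigenère-style cipher with numeric key [3,9]: position i shifts by key[i mod 2].
Reversing it on irqjoub: i−3=f, r−9=i, q−3=n, j−9=a, o−3=l, u−9=l, b−3=y.

finally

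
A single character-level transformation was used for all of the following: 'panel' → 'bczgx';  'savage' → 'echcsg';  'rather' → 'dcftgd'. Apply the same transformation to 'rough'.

The shift depends on letter class: consonant p→b is +12, but vowel a→c is +2. Vowels shift forward by 2 and consonants shift forward by 12.
For rough: r(cons)+12=d, o(vowel)+2=q, u(vowel)+2=w, g(cons)+12=s, h(cons)+12=t.

dqwst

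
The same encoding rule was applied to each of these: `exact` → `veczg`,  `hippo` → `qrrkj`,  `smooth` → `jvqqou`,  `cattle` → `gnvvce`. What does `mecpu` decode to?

snack

The output letters match the input read backwards, each shifted +2: exact reversed is tcaxe. The word is reversed, then every letter is shifted forward by 2.
Decoding mecpu: shift back: m−2=k, e−2=c, c−2=a, p−2=n, u−2=s → kcans; then reverse → snack.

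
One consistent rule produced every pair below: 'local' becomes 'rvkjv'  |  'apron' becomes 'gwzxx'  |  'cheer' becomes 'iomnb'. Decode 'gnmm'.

aged

Each letter shifts forward by (position + 6), i.e. 6, 7, 8, … — the shift grows by one for each successive letter.
Decoding gnmm: g−6=a, n−7=g, m−8=e, m−9=d.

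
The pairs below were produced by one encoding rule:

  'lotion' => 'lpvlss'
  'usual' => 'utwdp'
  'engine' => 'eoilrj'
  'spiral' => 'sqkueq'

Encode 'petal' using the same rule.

In lotion: l→l is +0, o→p is +1, t→v is +2, i→l is +3 — the shift increases by 1 each position. Letter i (0-indexed) is shifted by i+0, so successive shifts are 0, 1, 2, ….
Applying it to petal: p+0=p, e+1=f, t+2=v, a+3=d, l+4=p.

pfvdp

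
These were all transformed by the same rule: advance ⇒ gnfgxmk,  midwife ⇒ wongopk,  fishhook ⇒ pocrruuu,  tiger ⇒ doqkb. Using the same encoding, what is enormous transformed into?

kxubwuac

The shift depends on letter class: consonant d→n is +10, but vowel a→g is +6. Vowels shift forward by 6 and consonants shift forward by 10.
For enormous: e(vowel)+6=k, n(cons)+10=x, o(vowel)+6=u, r(cons)+10=b, m(cons)+10=w, o(vowel)+6=u, u(vowel)+6=a, s(cons)+10=c.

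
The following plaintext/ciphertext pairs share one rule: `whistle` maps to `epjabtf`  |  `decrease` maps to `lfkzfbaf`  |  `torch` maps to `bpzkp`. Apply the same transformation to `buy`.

The shift depends on letter class: consonant w→e is +8, but vowel i→j is +1. Two shifts are in play — +1 for a/e/i/o/u, +8 for every other letter.
For buy: b(cons)+8=j, u(vowel)+1=v, y(cons)+8=g.

jvg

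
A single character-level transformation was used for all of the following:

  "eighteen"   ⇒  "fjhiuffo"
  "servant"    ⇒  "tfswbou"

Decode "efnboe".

demand

Compare letters: e→f is +1, i→j is +1, g→h is +1 — a constant shift. It's a constant shift of +1 (ROT1).
Reversing it on efnboe: e−1=d, f−1=e, n−1=m, b−1=a, o−1=n, e−1=d.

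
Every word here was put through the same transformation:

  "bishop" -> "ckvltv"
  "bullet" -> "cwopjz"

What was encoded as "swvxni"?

rustic

The shift increases by 1 at each position, starting from +1: 1, 2, 3, ….
Reversing it on swvxni: s−1=r, w−2=u, v−3=s, x−4=t, n−5=i, i−6=c.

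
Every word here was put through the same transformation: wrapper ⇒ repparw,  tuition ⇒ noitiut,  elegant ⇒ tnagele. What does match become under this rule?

hctam

The output letters match the input read backwards: wrapper reversed is repparw. It's just the letters in reverse order.
For match: reverse → hctam.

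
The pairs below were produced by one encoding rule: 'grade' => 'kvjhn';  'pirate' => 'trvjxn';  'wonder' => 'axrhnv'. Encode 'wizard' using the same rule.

The shift depends on letter class: consonant g→k is +4, but vowel a→j is +9. The rule splits by letter class: vowels +9, consonants +4.
On wizard: w(cons)+4=a, i(vowel)+9=r, z(cons)+4=d, a(vowel)+9=j, r(cons)+4=v, d(cons)+4=h.

ardjvh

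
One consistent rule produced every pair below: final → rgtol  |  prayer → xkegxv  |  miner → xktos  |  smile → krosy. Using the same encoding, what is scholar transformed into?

xgruniy

The output letters match the input read backwards, each shifted +6: final reversed is lanif. Read the word backwards and shift each letter +6.
Applying it to scholar: reverse → ralohcs; then shift: r+6=x, a+6=g, l+6=r, o+6=u, h+6=n, c+6=i, s+6=y.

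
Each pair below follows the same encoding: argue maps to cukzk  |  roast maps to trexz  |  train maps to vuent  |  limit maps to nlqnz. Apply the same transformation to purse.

rxvxk

In argue: a→c is +2, r→u is +3, g→k is +4, u→z is +5 — the shift increases by 1 each position. Letter i (0-indexed) is shifted by i+2, so successive shifts are 2, 3, 4, ….
For purse: p+2=r, u+3=x, r+4=v, s+5=x, e+6=k.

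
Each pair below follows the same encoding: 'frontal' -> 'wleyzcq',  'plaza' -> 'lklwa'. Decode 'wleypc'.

rental

The word is reversed, then every letter is shifted forward by 11.
Reversing it on wleypc: shift back: w−11=l, l−11=a, e−11=t, y−11=n, p−11=e, c−11=r → latner; then reverse → rental.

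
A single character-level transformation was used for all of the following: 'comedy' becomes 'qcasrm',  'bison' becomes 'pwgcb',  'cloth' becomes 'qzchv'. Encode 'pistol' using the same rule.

Compare letters: c→q is +14, o→c is +14, m→a is +14 — a constant shift. This is a Caesar cipher with shift 14.
On pistol: p+14=d, i+14=w, s+14=g, t+14=h, o+14=c, l+14=z.

dwghcz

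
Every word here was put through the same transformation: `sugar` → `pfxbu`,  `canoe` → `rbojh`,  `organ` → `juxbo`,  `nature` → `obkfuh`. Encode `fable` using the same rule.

cbwyh

Treating letters as 0–25, the rule is x ↦ 21x + 1 (mod 26).
On fable: f(5)→21·5+1≡2=c; a(0)→21·0+1≡1=b; b(1)→21·1+1≡22=w; l(11)→21·11+1≡24=y; e(4)→21·4+1≡7=h (all mod 26).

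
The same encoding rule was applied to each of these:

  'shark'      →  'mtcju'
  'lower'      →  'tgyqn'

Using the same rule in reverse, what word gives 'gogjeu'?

The output letters match the input read backwards, each shifted +2: shark reversed is krahs. Read the word backwards and shift each letter +2.
Decoding gogjeu: shift back: g−2=e, o−2=m, g−2=e, j−2=h, e−2=c, u−2=s → emehcs; then reverse → scheme.

scheme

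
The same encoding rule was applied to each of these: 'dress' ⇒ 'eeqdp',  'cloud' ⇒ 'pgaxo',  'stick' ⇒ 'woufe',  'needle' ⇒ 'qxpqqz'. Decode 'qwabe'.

spoke

The output letters match the input read backwards, each shifted +12: dress reversed is sserd. The word is reversed, then every letter is shifted forward by 12.
Undoing it on qwabe: shift back: q−12=e, w−12=k, a−12=o, b−12=p, e−12=s → ekops; then reverse → spoke.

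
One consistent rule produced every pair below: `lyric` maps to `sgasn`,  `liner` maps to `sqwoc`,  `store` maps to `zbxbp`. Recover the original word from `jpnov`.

cheek

Letter i (0-indexed) is shifted by i+7, so successive shifts are 7, 8, 9, ….
Reversing it on jpnov: j−7=c, p−8=h, n−9=e, o−10=e, v−11=k.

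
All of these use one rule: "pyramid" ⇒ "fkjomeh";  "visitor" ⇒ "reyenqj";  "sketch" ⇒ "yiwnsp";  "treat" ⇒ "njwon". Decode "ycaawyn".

suggest

Treating letters as 0–25, the rule is x ↦ 15x + 14 (mod 26).
Reversing it on ycaawyn: y(24)→7·(24−14)≡18=s; c(2)→7·(2−14)≡20=u; a(0)→7·(0−14)≡6=g; a(0)→7·(0−14)≡6=g; w(22)→7·(22−14)≡4=e; y(24)→7·(24−14)≡18=s; n(13)→7·(13−14)≡19=t (all mod 26).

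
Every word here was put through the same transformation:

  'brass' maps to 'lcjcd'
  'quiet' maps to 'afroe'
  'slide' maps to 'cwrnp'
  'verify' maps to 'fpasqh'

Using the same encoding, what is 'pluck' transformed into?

zwdmv

Shifts by position in brass: pos 0: b→l (+10), pos 1: r→c (+11), pos 2: a→j (+9), pos 3: s→c (+10), pos 4: s→d (+11) — repeating every 3. The shifts repeat in a cycle of length 3: positions 0,1,… shift by +10, +11, +9, then the pattern repeats.
On pluck: p+10=z, l+11=w, u+9=d, c+10=m, k+11=v.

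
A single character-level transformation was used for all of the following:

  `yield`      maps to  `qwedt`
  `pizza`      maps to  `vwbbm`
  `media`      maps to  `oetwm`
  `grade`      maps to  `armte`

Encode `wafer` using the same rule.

umper

y(24)→q(16) and i(8)→w(22) fit y≡11x+12 (mod 26); the inverse of 11 mod 26 is 19. Each letter's alphabet position (a=0..z=25) is mapped through 11·x+12 mod 26 — an affine cipher.
Applying it to wafer: w(22)→11·22+12≡20=u; a(0)→11·0+12≡12=m; f(5)→11·5+12≡15=p; e(4)→11·4+12≡4=e; r(17)→11·17+12≡17=r (all mod 26).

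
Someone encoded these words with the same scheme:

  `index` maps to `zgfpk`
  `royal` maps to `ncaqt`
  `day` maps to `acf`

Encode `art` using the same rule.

Two steps: reverse the string, then apply a Caesar shift of +2.
Applying it to art: reverse → tra; then shift: t+2=v, r+2=t, a+2=c.

vtc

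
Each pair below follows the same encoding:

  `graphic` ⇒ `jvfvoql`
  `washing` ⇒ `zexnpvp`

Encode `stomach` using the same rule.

In graphic: g→j is +3, r→v is +4, a→f is +5, p→v is +6 — the shift increases by 1 each position. Each letter shifts forward by (position + 3), i.e. 3, 4, 5, … — the shift grows by one for each successive letter.
On stomach: s+3=v, t+4=x, o+5=t, m+6=s, a+7=h, c+8=k, h+9=q.

vxtshkq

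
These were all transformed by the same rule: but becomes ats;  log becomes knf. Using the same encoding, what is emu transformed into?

Compare letters: b→a is +25, u→t is +25, t→s is +25 — a constant shift. Each letter is shifted forward by 25 in the alphabet (a Caesar shift of +25).
For emu: e+25=d, m+25=l, u+25=t.

dlt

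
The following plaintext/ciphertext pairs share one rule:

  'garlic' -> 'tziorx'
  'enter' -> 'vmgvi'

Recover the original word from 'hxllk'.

Each letter is replaced by its mirror in the alphabet: a↔z, b↔y, c↔x, and so on (the Atbash cipher).
Undoing it on hxllk: h↔s, x↔c, l↔o, l↔o, k↔p.

scoop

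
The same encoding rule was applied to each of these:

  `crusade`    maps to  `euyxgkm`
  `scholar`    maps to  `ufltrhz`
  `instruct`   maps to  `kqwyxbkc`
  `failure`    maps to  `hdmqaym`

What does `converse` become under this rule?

errakyan

In crusade: c→e is +2, r→u is +3, u→y is +4, s→x is +5 — the shift increases by 1 each position. Letter i (0-indexed) is shifted by i+2, so successive shifts are 2, 3, 4, ….
For converse: c+2=e, o+3=r, n+4=r, v+5=a, e+6=k, r+7=y, s+8=a, e+9=n.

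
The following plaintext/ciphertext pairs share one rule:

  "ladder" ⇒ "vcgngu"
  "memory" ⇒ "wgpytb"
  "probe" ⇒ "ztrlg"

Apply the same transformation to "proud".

Shifts by position in ladder: pos 0: l→v (+10), pos 1: a→c (+2), pos 2: d→g (+3), pos 3: d→n (+10), pos 4: e→g (+2), pos 5: r→u (+3) — repeating every 3. It's a Vigenère-style cipher with numeric key [10,2,3]: position i shifts by key[i mod 3].
For proud: p+10=z, r+2=t, o+3=r, u+10=e, d+2=f.

ztref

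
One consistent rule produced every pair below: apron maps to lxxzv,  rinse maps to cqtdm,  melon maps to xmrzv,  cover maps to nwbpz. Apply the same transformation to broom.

mzuzu

Shifts by position in apron: pos 0: a→l (+11), pos 1: p→x (+8), pos 2: r→x (+6), pos 3: o→z (+11), pos 4: n→v (+8) — repeating every 3. It's a Vigenère-style cipher with numeric key [11,8,6]: position i shifts by key[i mod 3].
Applying it to broom: b+11=m, r+8=z, o+6=u, o+11=z, m+8=u.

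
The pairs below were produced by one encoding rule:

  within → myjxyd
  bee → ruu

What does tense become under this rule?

Compare letters: w→m is +16, i→y is +16, t→j is +16 — a constant shift. It's a constant shift of +16 (ROT16).
On tense: t+16=j, e+16=u, n+16=d, s+16=i, e+16=u.

judiu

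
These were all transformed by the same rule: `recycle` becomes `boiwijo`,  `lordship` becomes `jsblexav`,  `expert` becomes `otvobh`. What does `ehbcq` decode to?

straw

r(17)→b(1) and e(4)→o(14) fit y≡3x+2 (mod 26); the inverse of 3 mod 26 is 9. This is an affine cipher: with a=0,…,z=25, each position x becomes (3x+2) mod 26.
Undoing it on ehbcq: e(4)→9·(4−2)≡18=s; h(7)→9·(7−2)≡19=t; b(1)→9·(1−2)≡17=r; c(2)→9·(2−2)≡0=a; q(16)→9·(16−2)≡22=w (all mod 26).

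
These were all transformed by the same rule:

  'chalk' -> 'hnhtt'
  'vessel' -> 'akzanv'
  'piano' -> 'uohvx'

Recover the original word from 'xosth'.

In chalk: c→h is +5, h→n is +6, a→h is +7, l→t is +8 — the shift increases by 1 each position. Letter i (0-indexed) is shifted by i+5, so successive shifts are 5, 6, 7, ….
Decoding xosth: x−5=s, o−6=i, s−7=l, t−8=l, h−9=y.

silly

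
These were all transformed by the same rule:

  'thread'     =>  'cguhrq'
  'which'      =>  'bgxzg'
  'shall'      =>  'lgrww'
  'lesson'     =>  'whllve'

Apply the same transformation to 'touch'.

cvtzg

t(19)→c(2) and h(7)→g(6) fit y≡17x+17 (mod 26); the inverse of 17 mod 26 is 23. Treating letters as 0–25, the rule is x ↦ 17x + 17 (mod 26).
For touch: t(19)→17·19+17≡2=c; o(14)→17·14+17≡21=v; u(20)→17·20+17≡19=t; c(2)→17·2+17≡25=z; h(7)→17·7+17≡6=g (all mod 26).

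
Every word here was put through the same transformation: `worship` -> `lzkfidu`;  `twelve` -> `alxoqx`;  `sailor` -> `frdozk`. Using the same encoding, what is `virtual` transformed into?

Treating letters as 0–25, the rule is x ↦ 21x + 17 (mod 26).
Applying it to virtual: v(21)→21·21+17≡16=q; i(8)→21·8+17≡3=d; r(17)→21·17+17≡10=k; t(19)→21·19+17≡0=a; u(20)→21·20+17≡21=v; a(0)→21·0+17≡17=r; l(11)→21·11+17≡14=o (all mod 26).

qdkavro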